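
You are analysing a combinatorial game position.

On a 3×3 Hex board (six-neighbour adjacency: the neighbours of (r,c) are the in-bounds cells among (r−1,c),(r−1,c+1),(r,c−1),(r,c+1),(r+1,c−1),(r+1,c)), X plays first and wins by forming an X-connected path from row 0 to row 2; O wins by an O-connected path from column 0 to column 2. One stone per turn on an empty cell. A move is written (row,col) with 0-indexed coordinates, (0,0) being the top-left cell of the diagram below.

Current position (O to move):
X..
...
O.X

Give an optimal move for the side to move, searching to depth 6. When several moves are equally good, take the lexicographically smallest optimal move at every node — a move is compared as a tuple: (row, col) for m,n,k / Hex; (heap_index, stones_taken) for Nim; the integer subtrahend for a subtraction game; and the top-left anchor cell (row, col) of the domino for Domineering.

O's best at [X../.../O.X]: (1,1)

p1 O@[X../.../O.X]: (0,1)[XO./.../O.X]-1 (0,2)[X.O/.../O.X]-1 (1,0)[X../O../O.X]-1 (1,1)[X../.O./O.X]+1* (1,2)[X../..O/O.X]+1 (2,1)[X../.../OOX]-1
p2 X@[X../.O./O.X]: (0,1)[XX./.O./O.X]-1* (0,2)[X.X/.O./O.X]-1 (1,0)[X../XO./O.X]-1 (1,2)[X../.OX/O.X]-1 (2,1)[X../.O./OXX]-1
p3 O@[XX./.O./O.X]: (0,2)[XXO/.O./O.X]+1* (1,0)[XX./OO./O.X]+1 (1,2)[XX./.OO/O.X]+1 (2,1)[XX./.O./OOX]+1
p4 X@[XXO/.O./O.X] terminal -1; root [X../.../O.X] d6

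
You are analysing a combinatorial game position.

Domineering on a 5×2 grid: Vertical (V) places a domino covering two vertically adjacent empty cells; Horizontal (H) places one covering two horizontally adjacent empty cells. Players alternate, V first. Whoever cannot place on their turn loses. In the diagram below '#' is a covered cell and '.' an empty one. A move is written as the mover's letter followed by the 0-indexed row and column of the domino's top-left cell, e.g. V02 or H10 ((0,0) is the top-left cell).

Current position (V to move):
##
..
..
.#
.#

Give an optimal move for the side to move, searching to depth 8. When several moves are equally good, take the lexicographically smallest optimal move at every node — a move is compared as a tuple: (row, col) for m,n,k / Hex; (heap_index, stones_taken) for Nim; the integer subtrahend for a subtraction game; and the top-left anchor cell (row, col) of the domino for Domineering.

V's best at [##/../../.#/.#]: V10

[##/../../.#/.#] V move#1: V10:+1/##/#./#./.#/.#*, V11:+1/##/.#/.#/.#/.#, V20:-1/##/../#./##/.#, V30:-1/##/../../##/##
[##/#./#./.#/.#] end (terminal -1, H#2); searched ##/../../.#/.# to 8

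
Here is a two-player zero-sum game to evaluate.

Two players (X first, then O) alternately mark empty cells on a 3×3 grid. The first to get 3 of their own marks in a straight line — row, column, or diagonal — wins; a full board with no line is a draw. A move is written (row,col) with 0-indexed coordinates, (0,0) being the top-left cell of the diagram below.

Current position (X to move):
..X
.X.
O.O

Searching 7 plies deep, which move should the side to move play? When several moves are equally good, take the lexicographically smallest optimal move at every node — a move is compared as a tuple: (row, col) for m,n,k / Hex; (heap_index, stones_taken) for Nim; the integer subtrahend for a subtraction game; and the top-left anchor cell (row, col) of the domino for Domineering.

X's best at [..X/.X./O.O]: (2,1)

p1 X@[..X/.X./O.O]: (0,0)[X.X/.X./O.O]-1 (0,1)[.XX/.X./O.O]-1 (1,0)[..X/XX./O.O]-1 (1,2)[..X/.XX/O.O]-1 (2,1)[..X/.X./OXO]+0*
p2 O@[..X/.X./OXO]: (0,0)[O.X/.X./OXO]-1 (0,1)[.OX/.X./OXO]+0* (1,0)[..X/OX./OXO]-1 (1,2)[..X/.XO/OXO]-1
p3 X@[.OX/.X./OXO]: (0,0)[XOX/.X./OXO]+0* (1,0)[.OX/XX./OXO]+0 (1,2)[.OX/.XX/OXO]+0
p4 O@[XOX/.X./OXO]: (1,0)[XOX/OX./OXO]+0* (1,2)[XOX/.XO/OXO]+0
p5 X@[XOX/OX./OXO]: (1,2)[XOX/OXX/OXO]+0*
p6 O@[XOX/OXX/OXO] terminal +0; root [..X/.X./O.O] d7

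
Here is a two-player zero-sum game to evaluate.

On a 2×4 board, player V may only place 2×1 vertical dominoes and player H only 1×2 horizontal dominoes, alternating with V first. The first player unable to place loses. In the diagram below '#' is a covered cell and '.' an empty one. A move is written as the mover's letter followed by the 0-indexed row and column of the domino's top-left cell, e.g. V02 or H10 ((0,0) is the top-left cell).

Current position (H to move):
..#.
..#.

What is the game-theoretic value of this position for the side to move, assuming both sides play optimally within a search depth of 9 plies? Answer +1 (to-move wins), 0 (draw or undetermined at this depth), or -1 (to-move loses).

ply 1, H at ..#./..#. | H00=+1→###./..#.*; H10=+1→..#./###.
ply 2, V at ###./..#. | V03=-1→####/..##*
ply 3, H at ####/..## | H10=+1→####/####*
ply 4: ####/#### is terminal -1 (V); from ..#./..#. depth 9

value(..#./..#., H) = +1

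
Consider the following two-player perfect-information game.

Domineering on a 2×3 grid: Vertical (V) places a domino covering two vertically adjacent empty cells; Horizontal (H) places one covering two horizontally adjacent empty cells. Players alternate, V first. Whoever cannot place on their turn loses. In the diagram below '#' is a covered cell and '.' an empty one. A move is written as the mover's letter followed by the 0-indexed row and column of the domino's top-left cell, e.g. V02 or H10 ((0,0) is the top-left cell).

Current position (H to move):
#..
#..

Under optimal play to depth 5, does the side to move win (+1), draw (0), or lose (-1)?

value(#../#.., H) = +1

[#../#..] H move#1: H01:+1/###/#..*, H11:+1/#../###
[###/#..] end (terminal -1, V#2); searched #../#.. to 5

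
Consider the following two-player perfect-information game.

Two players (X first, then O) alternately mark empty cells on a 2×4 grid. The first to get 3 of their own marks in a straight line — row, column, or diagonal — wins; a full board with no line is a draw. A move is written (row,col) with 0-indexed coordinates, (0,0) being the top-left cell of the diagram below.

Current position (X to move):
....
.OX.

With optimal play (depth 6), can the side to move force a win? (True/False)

X winning at [..../.OX.]: False

ply 1, X at ..../.OX. | (0,0)=+0→X.../.OX.*; (0,1)=+0→.X../.OX.; (0,2)=+0→..X./.OX.; (0,3)=+0→...X/.OX.; (1,0)=+0→..../XOX.; (1,3)=+0→..../.OXX
ply 2, O at X.../.OX. | (0,1)=+0→XO../.OX.*; (0,2)=+0→X.O./.OX.; (0,3)=+0→X..O/.OX.; (1,0)=+0→X.../OOX.; (1,3)=+0→X.../.OXO
ply 3, X at XO../.OX. | (0,2)=+0→XOX./.OX.*; (0,3)=+0→XO.X/.OX.; (1,0)=+0→XO../XOX.; (1,3)=+0→XO../.OXX
ply 4, O at XOX./.OX. | (0,3)=+0→XOXO/.OX.*; (1,0)=+0→XOX./OOX.; (1,3)=+0→XOX./.OXO
ply 5, X at XOXO/.OX. | (1,0)=+0→XOXO/XOX.*; (1,3)=+0→XOXO/.OXX
ply 6, O at XOXO/XOX. | (1,3)=+0→XOXO/XOXO*
ply 7: XOXO/XOXO is terminal +0 (X); from ..../.OX. depth 6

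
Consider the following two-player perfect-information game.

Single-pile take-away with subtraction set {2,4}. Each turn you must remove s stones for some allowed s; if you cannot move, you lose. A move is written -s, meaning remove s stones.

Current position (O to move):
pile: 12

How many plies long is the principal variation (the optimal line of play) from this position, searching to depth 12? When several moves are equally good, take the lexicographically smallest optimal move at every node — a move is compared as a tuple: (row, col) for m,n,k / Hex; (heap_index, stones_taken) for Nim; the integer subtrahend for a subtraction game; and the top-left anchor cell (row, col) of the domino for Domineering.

PV length from [12]: 4 plies

p1 O@[12]: -2[10]-1* -4[8]-1
p2 X@[10]: -2[8]-1 -4[6]+1*
p3 O@[6]: -2[4]-1* -4[2]-1
p4 X@[4]: -2[2]-1 -4[0]+1*
p5 O@[0] terminal -1; root [12] d12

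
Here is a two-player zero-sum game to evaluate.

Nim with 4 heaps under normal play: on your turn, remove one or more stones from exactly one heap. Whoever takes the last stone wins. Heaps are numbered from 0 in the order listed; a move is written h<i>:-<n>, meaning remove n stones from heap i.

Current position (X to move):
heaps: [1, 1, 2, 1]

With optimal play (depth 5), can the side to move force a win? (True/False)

p1 X@[(1,1,2,1)]: h0:-1[(0,1,2,1)]-1 h1:-1[(1,0,2,1)]-1 h2:-1[(1,1,1,1)]+1* h2:-2[(1,1,0,1)]-1 h3:-1[(1,1,2,0)]-1
p2 O@[(1,1,1,1)]: h0:-1[(0,1,1,1)]-1* h1:-1[(1,0,1,1)]-1 h2:-1[(1,1,0,1)]-1 h3:-1[(1,1,1,0)]-1
p3 X@[(0,1,1,1)]: h1:-1[(0,0,1,1)]+1* h2:-1[(0,1,0,1)]+1 h3:-1[(0,1,1,0)]+1
p4 O@[(0,0,1,1)]: h2:-1[(0,0,0,1)]-1* h3:-1[(0,0,1,0)]-1
p5 X@[(0,0,0,1)]: h3:-1[(0,0,0,0)]+1*
p6 O@[(0,0,0,0)] terminal -1; root [(1,1,2,1)] d5

X winning at [(1,1,2,1)]: True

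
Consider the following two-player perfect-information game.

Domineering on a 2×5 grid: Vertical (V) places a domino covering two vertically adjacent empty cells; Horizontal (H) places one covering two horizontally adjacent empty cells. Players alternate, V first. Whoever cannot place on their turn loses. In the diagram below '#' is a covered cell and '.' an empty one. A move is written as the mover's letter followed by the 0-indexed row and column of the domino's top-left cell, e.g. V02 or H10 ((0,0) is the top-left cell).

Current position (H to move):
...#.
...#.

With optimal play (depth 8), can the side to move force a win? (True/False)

H winning at [...#./...#.]: False

[...#./...#.] H move#1: H00:-1/##.#./...#.*, H01:-1/.###./...#., H10:-1/...#./##.#., H11:-1/...#./.###.
[##.#./...#.] V move#2: V02:+1/####./..##.*, V04:-1/##.##/...##
[####./..##.] H move#3: H10:-1/####./####.*
[####./####.] V move#4: V04:+1/#####/#####*
[#####/#####] end (terminal -1, H#5); searched ...#./...#. to 8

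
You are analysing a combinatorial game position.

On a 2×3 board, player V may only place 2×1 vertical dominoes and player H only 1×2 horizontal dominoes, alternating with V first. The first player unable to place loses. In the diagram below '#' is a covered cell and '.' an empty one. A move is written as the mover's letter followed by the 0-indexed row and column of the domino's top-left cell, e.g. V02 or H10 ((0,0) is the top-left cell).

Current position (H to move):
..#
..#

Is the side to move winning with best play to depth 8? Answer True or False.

ply 1, H at ..#/..# | H00=+1→###/..#*; H10=+1→..#/###
ply 2: ###/..# is terminal -1 (V); from ..#/..# depth 8

H winning at [..#/..#]: True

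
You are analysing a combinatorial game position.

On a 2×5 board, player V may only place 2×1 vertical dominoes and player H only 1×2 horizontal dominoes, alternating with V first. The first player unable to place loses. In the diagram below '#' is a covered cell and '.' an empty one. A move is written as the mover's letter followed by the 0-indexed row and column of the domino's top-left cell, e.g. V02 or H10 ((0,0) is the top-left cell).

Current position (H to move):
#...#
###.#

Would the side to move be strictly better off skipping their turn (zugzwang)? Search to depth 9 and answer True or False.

zugzwang(#...#/###.#, H) = False

p1 H@[#...#/###.#]: H01[###.#/###.#]-1 H02[#.###/###.#]+1*
p2 V@[#.###/###.#] terminal -1; root [#...#/###.#] d9
if H skipped the turn, V would face:
~ p1 V@[#...#/###.#]: V03[#..##/#####]-1*
~ p2 H@[#..##/#####]: H01[#####/#####]+1*
~ p3 V@[#####/#####] terminal -1; root [#...#/###.#] d9
compare (H): move=+1 vs pass=+1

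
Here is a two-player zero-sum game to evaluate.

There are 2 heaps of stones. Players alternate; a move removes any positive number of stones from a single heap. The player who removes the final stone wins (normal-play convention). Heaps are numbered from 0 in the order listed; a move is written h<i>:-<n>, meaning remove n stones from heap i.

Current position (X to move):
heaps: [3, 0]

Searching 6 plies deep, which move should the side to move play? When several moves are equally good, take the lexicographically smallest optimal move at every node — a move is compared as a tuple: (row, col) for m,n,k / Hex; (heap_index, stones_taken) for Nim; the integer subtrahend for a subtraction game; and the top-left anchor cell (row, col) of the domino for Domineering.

ply 1, X at (3,0) | h0:-1=-1→(2,0); h0:-2=-1→(1,0); h0:-3=+1→(0,0)*
ply 2: (0,0) is terminal -1 (O); from (3,0) depth 6

X's best at [(3,0)]: h0:-3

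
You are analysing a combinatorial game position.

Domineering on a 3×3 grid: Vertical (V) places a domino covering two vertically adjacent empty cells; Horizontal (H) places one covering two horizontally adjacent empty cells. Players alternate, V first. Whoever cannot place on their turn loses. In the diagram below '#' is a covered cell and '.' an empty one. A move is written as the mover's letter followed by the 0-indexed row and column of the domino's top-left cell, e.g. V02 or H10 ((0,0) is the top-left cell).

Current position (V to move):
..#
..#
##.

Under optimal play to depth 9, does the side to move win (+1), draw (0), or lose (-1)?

p1 V@[..#/..#/##.]: V00[#.#/#.#/##.]+1* V01[.##/.##/##.]+1
p2 H@[#.#/#.#/##.] terminal -1; root [..#/..#/##.] d9

value(..#/..#/##., V) = +1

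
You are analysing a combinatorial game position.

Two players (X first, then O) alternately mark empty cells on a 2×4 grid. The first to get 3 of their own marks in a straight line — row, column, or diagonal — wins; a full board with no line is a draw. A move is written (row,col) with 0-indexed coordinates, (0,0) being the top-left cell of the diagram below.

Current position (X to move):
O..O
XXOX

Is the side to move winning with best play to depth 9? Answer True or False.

X winning at [O..O/XXOX]: False

[O..O/XXOX] X move#1: (0,1):+0/OX.O/XXOX*, (0,2):+0/O.XO/XXOX
[OX.O/XXOX] O move#2: (0,2):+0/OXOO/XXOX*
[OXOO/XXOX] end (terminal +0, X#3); searched O..O/XXOX to 9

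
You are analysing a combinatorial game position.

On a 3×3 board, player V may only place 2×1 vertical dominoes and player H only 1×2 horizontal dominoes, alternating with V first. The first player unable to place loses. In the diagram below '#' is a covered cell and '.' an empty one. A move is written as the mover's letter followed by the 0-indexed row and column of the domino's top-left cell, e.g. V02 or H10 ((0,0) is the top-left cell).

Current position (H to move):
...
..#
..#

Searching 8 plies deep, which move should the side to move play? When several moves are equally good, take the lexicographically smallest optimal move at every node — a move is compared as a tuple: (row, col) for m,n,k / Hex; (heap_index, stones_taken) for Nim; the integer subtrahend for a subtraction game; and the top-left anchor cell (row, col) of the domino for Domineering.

[.../..#/..#] H move#1: H00:-1/##./..#/..#, H01:-1/.##/..#/..#, H10:+1/.../###/..#*, H20:-1/.../..#/###
[.../###/..#] end (terminal -1, V#2); searched .../..#/..# to 8

H's best at [.../..#/..#]: H10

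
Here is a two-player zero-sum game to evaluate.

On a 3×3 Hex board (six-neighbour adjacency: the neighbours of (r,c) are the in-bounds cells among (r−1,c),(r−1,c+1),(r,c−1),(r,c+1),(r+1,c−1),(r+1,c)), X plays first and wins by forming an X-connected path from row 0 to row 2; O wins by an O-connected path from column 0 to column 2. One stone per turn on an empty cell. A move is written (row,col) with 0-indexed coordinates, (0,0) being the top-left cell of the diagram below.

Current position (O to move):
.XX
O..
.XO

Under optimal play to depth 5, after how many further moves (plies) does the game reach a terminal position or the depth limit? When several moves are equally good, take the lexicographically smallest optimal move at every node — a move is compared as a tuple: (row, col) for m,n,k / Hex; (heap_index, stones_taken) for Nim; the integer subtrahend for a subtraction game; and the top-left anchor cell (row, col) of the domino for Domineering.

PV length from [.XX/O../.XO]: 2 plies

ply 1, O at .XX/O../.XO | (0,0)=-1→OXX/O../.XO*; (1,1)=-1→.XX/OO./.XO; (1,2)=-1→.XX/O.O/.XO; (2,0)=-1→.XX/O../OXO
ply 2, X at OXX/O../.XO | (1,1)=+1→OXX/OX./.XO*; (1,2)=+1→OXX/O.X/.XO; (2,0)=+1→OXX/O../XXO
ply 3: OXX/OX./.XO is terminal -1 (O); from .XX/O../.XO depth 5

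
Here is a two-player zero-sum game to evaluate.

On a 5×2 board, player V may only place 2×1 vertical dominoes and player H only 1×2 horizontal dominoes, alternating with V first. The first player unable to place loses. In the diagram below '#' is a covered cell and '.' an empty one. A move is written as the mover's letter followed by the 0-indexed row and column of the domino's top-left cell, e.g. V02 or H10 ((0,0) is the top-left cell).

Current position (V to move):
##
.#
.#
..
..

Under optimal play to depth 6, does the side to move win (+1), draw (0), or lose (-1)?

[##/.#/.#/../..] V move#1: V10:-1/##/##/##/../.., V20:-1/##/.#/##/#./.., V30:+1/##/.#/.#/#./#.*, V31:+1/##/.#/.#/.#/.#
[##/.#/.#/#./#.] end (terminal -1, H#2); searched ##/.#/.#/../.. to 6

value(##/.#/.#/../.., V) = +1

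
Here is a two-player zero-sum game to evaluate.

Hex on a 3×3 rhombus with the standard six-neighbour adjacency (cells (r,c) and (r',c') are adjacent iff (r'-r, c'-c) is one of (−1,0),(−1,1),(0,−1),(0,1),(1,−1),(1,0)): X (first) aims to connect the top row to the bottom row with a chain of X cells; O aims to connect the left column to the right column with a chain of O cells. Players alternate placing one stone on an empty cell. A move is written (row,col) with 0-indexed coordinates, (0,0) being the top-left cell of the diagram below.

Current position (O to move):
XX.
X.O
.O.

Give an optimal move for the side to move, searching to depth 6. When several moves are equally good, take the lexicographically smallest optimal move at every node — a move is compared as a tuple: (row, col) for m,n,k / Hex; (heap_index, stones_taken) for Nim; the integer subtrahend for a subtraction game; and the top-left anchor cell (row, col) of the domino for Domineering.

O's best at [XX./X.O/.O.]: (2,0)

ply 1, O at XX./X.O/.O. | (0,2)=-1→XXO/X.O/.O.; (1,1)=-1→XX./XOO/.O.; (2,0)=+1→XX./X.O/OO.*; (2,2)=-1→XX./X.O/.OO
ply 2: XX./X.O/OO. is terminal -1 (X); from XX./X.O/.O. depth 6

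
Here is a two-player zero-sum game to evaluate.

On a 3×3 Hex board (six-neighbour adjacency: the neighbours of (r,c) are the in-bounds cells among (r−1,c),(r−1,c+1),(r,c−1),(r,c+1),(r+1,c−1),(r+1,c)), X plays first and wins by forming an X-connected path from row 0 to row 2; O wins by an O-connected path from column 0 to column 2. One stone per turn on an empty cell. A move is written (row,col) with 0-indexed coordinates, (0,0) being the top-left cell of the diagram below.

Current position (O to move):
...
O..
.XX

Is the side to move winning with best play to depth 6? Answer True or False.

O winning at [.../O../.XX]: True

ply 1, O at .../O../.XX | (0,0)=-1→O../O../.XX; (0,1)=-1→.O./O../.XX; (0,2)=+1→..O/O../.XX*; (1,1)=+1→.../OO./.XX; (1,2)=-1→.../O.O/.XX; (2,0)=-1→.../O../OXX
ply 2, X at ..O/O../.XX | (0,0)=-1→X.O/O../.XX*; (0,1)=-1→.XO/O../.XX; (1,1)=-1→..O/OX./.XX; (1,2)=-1→..O/O.X/.XX; (2,0)=-1→..O/O../XXX
ply 3, O at X.O/O../.XX | (0,1)=+1→XOO/O../.XX*; (1,1)=+1→X.O/OO./.XX; (1,2)=+1→X.O/O.O/.XX; (2,0)=+1→X.O/O../OXX
ply 4: XOO/O../.XX is terminal -1 (X); from .../O../.XX depth 6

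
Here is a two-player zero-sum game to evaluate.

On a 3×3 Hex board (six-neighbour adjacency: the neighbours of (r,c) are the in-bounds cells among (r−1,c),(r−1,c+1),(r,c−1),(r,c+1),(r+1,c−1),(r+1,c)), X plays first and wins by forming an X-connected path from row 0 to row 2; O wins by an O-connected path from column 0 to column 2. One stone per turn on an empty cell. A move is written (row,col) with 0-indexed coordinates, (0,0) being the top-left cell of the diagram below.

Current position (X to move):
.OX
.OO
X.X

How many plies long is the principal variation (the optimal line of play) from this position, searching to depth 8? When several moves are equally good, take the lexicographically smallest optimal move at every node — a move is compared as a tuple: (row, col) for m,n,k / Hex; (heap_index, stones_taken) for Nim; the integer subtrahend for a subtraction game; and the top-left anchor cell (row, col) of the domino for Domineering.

p1 X@[.OX/.OO/X.X]: (0,0)[XOX/.OO/X.X]-1* (1,0)[.OX/XOO/X.X]-1 (2,1)[.OX/.OO/XXX]-1
p2 O@[XOX/.OO/X.X]: (1,0)[XOX/OOO/X.X]+1* (2,1)[XOX/.OO/XOX]-1
p3 X@[XOX/OOO/X.X] terminal -1; root [.OX/.OO/X.X] d8

PV length from [.OX/.OO/X.X]: 2 plies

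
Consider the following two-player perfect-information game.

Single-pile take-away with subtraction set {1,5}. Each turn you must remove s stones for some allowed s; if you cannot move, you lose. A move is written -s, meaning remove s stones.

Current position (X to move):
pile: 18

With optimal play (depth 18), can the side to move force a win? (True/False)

X winning at [18]: False

p1 X@[18]: -1[17]-1* -5[13]-1
p2 O@[17]: -1[16]+1* -5[12]+1
p3 X@[16]: -1[15]-1* -5[11]-1
p4 O@[15]: -1[14]+1* -5[10]+1
p5 X@[14]: -1[13]-1* -5[9]-1
p6 O@[13]: -1[12]+1* -5[8]+1
p7 X@[12]: -1[11]-1* -5[7]-1
p8 O@[11]: -1[10]+1* -5[6]+1
p9 X@[10]: -1[9]-1* -5[5]-1
p10 O@[9]: -1[8]+1* -5[4]+1
p11 X@[8]: -1[7]-1* -5[3]-1
p12 O@[7]: -1[6]+1* -5[2]+1
p13 X@[6]: -1[5]-1* -5[1]-1
p14 O@[5]: -1[4]+1* -5[0]+1
p15 X@[4]: -1[3]-1*
p16 O@[3]: -1[2]+1*
p17 X@[2]: -1[1]-1*
p18 O@[1]: -1[0]+1*
p19 X@[0] terminal -1; root [18] d18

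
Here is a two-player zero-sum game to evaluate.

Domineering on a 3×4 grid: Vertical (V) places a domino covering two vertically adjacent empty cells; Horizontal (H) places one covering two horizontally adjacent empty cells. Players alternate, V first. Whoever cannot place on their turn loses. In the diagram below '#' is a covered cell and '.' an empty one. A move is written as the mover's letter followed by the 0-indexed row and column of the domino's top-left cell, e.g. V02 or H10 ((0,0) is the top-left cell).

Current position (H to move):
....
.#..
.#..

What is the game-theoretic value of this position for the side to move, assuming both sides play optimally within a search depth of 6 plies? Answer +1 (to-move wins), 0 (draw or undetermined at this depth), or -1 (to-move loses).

ply 1, H at ..../.#../.#.. | H00=-1→##../.#../.#..; H01=-1→.##./.#../.#..; H02=-1→..##/.#../.#..; H12=+1→..../.###/.#..*; H22=-1→..../.#../.###
ply 2, V at ..../.###/.#.. | V00=-1→#.../####/.#..*; V10=-1→..../####/##..
ply 3, H at #.../####/.#.. | H01=+1→###./####/.#..*; H02=+1→#.##/####/.#..; H22=+1→#.../####/.###
ply 4: ###./####/.#.. is terminal -1 (V); from ..../.#../.#.. depth 6

value(..../.#../.#.., H) = +1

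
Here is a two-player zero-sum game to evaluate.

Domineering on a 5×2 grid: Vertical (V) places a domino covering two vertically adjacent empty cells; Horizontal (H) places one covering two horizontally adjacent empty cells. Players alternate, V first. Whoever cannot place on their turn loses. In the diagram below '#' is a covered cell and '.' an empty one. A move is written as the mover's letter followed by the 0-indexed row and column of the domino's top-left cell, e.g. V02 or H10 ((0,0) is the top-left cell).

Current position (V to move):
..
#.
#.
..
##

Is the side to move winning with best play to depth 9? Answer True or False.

[../#./#./../##] V move#1: V01:-1/.#/##/#./../##*, V11:-1/../##/##/../##, V21:-1/../#./##/.#/##
[.#/##/#./../##] H move#2: H30:+1/.#/##/#./##/##*
[.#/##/#./##/##] end (terminal -1, V#3); searched ../#./#./../## to 9

V winning at [../#./#./../##]: False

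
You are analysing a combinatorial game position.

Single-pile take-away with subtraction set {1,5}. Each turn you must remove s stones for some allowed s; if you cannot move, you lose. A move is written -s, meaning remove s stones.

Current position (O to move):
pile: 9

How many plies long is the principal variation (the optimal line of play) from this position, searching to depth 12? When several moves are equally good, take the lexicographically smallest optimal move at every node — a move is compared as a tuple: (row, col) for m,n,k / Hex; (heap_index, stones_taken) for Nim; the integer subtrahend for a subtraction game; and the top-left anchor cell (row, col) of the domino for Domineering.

p1 O@[9]: -1[8]+1* -5[4]+1
p2 X@[8]: -1[7]-1* -5[3]-1
p3 O@[7]: -1[6]+1* -5[2]+1
p4 X@[6]: -1[5]-1* -5[1]-1
p5 O@[5]: -1[4]+1* -5[0]+1
p6 X@[4]: -1[3]-1*
p7 O@[3]: -1[2]+1*
p8 X@[2]: -1[1]-1*
p9 O@[1]: -1[0]+1*
p10 X@[0] terminal -1; root [9] d12

PV length from [9]: 9 plies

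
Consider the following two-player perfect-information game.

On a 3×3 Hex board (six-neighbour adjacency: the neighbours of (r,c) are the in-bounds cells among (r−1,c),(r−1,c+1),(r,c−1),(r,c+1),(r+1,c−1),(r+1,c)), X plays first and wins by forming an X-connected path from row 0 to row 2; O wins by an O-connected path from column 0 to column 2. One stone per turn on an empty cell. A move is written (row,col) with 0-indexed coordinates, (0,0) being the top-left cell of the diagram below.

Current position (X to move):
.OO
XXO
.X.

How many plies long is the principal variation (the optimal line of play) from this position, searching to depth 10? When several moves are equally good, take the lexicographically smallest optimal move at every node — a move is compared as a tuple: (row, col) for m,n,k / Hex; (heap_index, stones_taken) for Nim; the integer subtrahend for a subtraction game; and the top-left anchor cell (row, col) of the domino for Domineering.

p1 X@[.OO/XXO/.X.]: (0,0)[XOO/XXO/.X.]+1* (2,0)[.OO/XXO/XX.]-1 (2,2)[.OO/XXO/.XX]-1
p2 O@[XOO/XXO/.X.] terminal -1; root [.OO/XXO/.X.] d10

PV length from [.OO/XXO/.X.]: 1 ply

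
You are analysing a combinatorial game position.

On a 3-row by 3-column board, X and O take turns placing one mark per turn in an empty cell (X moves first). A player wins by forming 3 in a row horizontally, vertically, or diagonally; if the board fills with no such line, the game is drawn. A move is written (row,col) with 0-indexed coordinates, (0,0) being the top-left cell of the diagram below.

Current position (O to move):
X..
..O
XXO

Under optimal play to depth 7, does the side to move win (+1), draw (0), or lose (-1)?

[X../..O/XXO] O move#1: (0,1):-1/XO./..O/XXO, (0,2):+1/X.O/..O/XXO*, (1,0):+1/X../O.O/XXO, (1,1):-1/X../.OO/XXO
[X.O/..O/XXO] end (terminal -1, X#2); searched X../..O/XXO to 7

value(X../..O/XXO, O) = +1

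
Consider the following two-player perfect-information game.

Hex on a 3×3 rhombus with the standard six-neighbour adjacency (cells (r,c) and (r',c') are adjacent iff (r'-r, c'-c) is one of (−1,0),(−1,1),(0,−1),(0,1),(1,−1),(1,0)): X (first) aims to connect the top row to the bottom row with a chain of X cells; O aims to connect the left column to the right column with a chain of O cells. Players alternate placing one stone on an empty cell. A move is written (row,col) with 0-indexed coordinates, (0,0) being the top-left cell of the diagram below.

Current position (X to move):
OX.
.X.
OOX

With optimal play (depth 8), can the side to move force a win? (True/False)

X winning at [OX./.X./OOX]: True

p1 X@[OX./.X./OOX]: (0,2)[OXX/.X./OOX]-1 (1,0)[OX./XX./OOX]-1 (1,2)[OX./.XX/OOX]+1*
p2 O@[OX./.XX/OOX] terminal -1; root [OX./.X./OOX] d8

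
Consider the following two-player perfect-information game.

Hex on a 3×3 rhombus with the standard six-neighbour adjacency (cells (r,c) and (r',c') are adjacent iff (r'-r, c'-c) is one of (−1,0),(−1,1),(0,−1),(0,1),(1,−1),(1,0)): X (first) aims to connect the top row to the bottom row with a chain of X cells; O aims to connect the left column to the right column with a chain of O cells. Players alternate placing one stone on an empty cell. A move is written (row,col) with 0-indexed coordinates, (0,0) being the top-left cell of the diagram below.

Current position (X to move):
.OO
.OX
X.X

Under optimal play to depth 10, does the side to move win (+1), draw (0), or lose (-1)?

value(.OO/.OX/X.X, X) = -1

[.OO/.OX/X.X] X move#1: (0,0):-1/XOO/.OX/X.X*, (1,0):-1/.OO/XOX/X.X, (2,1):-1/.OO/.OX/XXX
[XOO/.OX/X.X] O move#2: (1,0):+1/XOO/OOX/X.X*, (2,1):-1/XOO/.OX/XOX
[XOO/OOX/X.X] end (terminal -1, X#3); searched .OO/.OX/X.X to 10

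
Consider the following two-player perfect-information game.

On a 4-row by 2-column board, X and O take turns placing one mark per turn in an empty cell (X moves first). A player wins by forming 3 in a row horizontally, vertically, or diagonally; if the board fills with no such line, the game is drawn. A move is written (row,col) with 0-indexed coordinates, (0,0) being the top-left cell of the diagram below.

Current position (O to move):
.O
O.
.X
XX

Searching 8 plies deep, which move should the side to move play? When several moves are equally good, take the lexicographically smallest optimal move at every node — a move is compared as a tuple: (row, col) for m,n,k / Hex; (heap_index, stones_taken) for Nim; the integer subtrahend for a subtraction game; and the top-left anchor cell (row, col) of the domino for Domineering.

O's best at [.O/O./.X/XX]: (1,1)

p1 O@[.O/O./.X/XX]: (0,0)[OO/O./.X/XX]-1 (1,1)[.O/OO/.X/XX]+0* (2,0)[.O/O./OX/XX]-1
p2 X@[.O/OO/.X/XX]: (0,0)[XO/OO/.X/XX]+0* (2,0)[.O/OO/XX/XX]+0
p3 O@[XO/OO/.X/XX]: (2,0)[XO/OO/OX/XX]+0*
p4 X@[XO/OO/OX/XX] terminal +0; root [.O/O./.X/XX] d8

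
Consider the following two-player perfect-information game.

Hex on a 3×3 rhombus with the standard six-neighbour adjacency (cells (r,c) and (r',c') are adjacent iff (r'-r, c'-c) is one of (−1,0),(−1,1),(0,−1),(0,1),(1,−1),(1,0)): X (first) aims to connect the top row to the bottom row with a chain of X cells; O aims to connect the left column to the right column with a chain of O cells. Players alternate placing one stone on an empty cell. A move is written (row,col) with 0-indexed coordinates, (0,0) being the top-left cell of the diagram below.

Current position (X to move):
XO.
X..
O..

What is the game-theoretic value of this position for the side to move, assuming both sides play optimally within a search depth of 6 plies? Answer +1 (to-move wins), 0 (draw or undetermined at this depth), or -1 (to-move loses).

value(XO./X../O.., X) = +1

p1 X@[XO./X../O..]: (0,2)[XOX/X../O..]-1 (1,1)[XO./XX./O..]-1 (1,2)[XO./X.X/O..]+1* (2,1)[XO./X../OX.]-1 (2,2)[XO./X../O.X]-1
p2 O@[XO./X.X/O..]: (0,2)[XOO/X.X/O..]-1* (1,1)[XO./XOX/O..]-1 (2,1)[XO./X.X/OO.]-1 (2,2)[XO./X.X/O.O]-1
p3 X@[XOO/X.X/O..]: (1,1)[XOO/XXX/O..]+1* (2,1)[XOO/X.X/OX.]-1 (2,2)[XOO/X.X/O.X]-1
p4 O@[XOO/XXX/O..]: (2,1)[XOO/XXX/OO.]-1* (2,2)[XOO/XXX/O.O]-1
p5 X@[XOO/XXX/OO.]: (2,2)[XOO/XXX/OOX]+1*
p6 O@[XOO/XXX/OOX] terminal -1; root [XO./X../O..] d6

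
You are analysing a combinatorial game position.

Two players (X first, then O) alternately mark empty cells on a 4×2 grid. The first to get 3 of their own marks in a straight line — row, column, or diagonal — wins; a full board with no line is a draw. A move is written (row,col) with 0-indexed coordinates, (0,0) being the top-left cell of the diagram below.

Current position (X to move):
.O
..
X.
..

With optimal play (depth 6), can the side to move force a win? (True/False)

p1 X@[.O/../X./..]: (0,0)[XO/../X./..]+0 (1,0)[.O/X./X./..]+1* (1,1)[.O/.X/X./..]+0 (2,1)[.O/../XX/..]+0 (3,0)[.O/../X./X.]+0 (3,1)[.O/../X./.X]+0
p2 O@[.O/X./X./..]: (0,0)[OO/X./X./..]-1* (1,1)[.O/XO/X./..]-1 (2,1)[.O/X./XO/..]-1 (3,0)[.O/X./X./O.]-1 (3,1)[.O/X./X./.O]-1
p3 X@[OO/X./X./..]: (1,1)[OO/XX/X./..]+0 (2,1)[OO/X./XX/..]+0 (3,0)[OO/X./X./X.]+1* (3,1)[OO/X./X./.X]+0
p4 O@[OO/X./X./X.] terminal -1; root [.O/../X./..] d6

X winning at [.O/../X./..]: True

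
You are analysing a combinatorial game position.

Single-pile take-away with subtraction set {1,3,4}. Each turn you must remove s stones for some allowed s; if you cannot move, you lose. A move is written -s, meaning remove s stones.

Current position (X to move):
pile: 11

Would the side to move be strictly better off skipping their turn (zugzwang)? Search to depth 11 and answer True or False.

zugzwang(11, X) = False

[11] X move#1: -1:-1/10, -3:-1/8, -4:+1/7*
[7] O move#2: -1:-1/6*, -3:-1/4, -4:-1/3
[6] X move#3: -1:-1/5, -3:-1/3, -4:+1/2*
[2] O move#4: -1:-1/1*
[1] X move#5: -1:+1/0*
[0] end (terminal -1, O#6); searched 11 to 11
if X skipped the turn, O would face:
~ [11] O move#1: -1:-1/10, -3:-1/8, -4:+1/7*
~ [7] X move#2: -1:-1/6*, -3:-1/4, -4:-1/3
~ [6] O move#3: -1:-1/5, -3:-1/3, -4:+1/2*
~ [2] X move#4: -1:-1/1*
~ [1] O move#5: -1:+1/0*
~ [0] end (terminal -1, X#6); searched 11 to 11
compare (X): move=+1 vs pass=-1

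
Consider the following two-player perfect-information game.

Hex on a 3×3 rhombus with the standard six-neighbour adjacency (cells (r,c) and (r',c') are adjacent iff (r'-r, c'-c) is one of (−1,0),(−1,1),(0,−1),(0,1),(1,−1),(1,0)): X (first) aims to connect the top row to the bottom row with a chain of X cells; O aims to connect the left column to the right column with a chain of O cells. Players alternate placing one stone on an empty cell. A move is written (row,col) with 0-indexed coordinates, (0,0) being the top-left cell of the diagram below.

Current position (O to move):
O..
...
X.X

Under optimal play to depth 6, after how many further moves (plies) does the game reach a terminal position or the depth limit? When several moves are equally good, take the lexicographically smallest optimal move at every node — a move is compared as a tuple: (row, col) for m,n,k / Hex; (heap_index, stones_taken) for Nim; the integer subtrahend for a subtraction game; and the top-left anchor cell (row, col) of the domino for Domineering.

[O../.../X.X] O move#1: (0,1):-1/OO./.../X.X, (0,2):-1/O.O/.../X.X, (1,0):-1/O../O../X.X, (1,1):+1/O../.O./X.X*, (1,2):-1/O../..O/X.X, (2,1):-1/O../.../XOX
[O../.O./X.X] X move#2: (0,1):-1/OX./.O./X.X*, (0,2):-1/O.X/.O./X.X, (1,0):-1/O../XO./X.X, (1,2):-1/O../.OX/X.X, (2,1):-1/O../.O./XXX
[OX./.O./X.X] O move#3: (0,2):-1/OXO/.O./X.X, (1,0):+1/OX./OO./X.X*, (1,2):-1/OX./.OO/X.X, (2,1):-1/OX./.O./XOX
[OX./OO./X.X] X move#4: (0,2):-1/OXX/OO./X.X*, (1,2):-1/OX./OOX/X.X, (2,1):-1/OX./OO./XXX
[OXX/OO./X.X] O move#5: (1,2):+1/OXX/OOO/X.X*, (2,1):-1/OXX/OO./XOX
[OXX/OOO/X.X] end (terminal -1, X#6); searched O../.../X.X to 6

PV length from [O../.../X.X]: 5 plies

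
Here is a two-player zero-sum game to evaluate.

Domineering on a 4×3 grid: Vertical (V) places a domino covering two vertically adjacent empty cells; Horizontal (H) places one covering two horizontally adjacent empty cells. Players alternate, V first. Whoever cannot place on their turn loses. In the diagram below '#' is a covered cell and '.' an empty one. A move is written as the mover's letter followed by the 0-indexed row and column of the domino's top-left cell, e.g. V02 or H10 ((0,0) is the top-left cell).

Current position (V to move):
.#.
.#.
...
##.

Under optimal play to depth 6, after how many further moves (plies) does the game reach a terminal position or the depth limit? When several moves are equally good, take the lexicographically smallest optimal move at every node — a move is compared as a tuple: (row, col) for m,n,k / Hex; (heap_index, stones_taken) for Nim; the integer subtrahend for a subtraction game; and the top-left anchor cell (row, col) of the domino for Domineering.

p1 V@[.#./.#./.../##.]: V00[##./##./.../##.]+1* V02[.##/.##/.../##.]+1 V10[.#./##./#../##.]+1 V12[.#./.##/..#/##.]+1 V22[.#./.#./..#/###]+1
p2 H@[##./##./.../##.]: H20[##./##./##./##.]-1* H21[##./##./.##/##.]-1
p3 V@[##./##./##./##.]: V02[###/###/##./##.]+1* V12[##./###/###/##.]+1 V22[##./##./###/###]+1
p4 H@[###/###/##./##.] terminal -1; root [.#./.#./.../##.] d6

PV length from [.#./.#./.../##.]: 3 plies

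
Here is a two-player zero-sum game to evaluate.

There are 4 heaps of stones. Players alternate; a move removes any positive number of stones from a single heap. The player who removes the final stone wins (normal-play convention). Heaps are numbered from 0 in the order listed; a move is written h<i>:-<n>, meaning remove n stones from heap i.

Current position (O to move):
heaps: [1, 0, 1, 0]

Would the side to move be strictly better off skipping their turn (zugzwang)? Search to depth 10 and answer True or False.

[(1,0,1,0)] O move#1: h0:-1:-1/(0,0,1,0)*, h2:-1:-1/(1,0,0,0)
[(0,0,1,0)] X move#2: h2:-1:+1/(0,0,0,0)*
[(0,0,0,0)] end (terminal -1, O#3); searched (1,0,1,0) to 10
if O skipped the turn, X would face:
~ [(1,0,1,0)] X move#1: h0:-1:-1/(0,0,1,0)*, h2:-1:-1/(1,0,0,0)
~ [(0,0,1,0)] O move#2: h2:-1:+1/(0,0,0,0)*
~ [(0,0,0,0)] end (terminal -1, X#3); searched (1,0,1,0) to 10
compare (O): move=-1 vs pass=+1

zugzwang((1,0,1,0), O) = True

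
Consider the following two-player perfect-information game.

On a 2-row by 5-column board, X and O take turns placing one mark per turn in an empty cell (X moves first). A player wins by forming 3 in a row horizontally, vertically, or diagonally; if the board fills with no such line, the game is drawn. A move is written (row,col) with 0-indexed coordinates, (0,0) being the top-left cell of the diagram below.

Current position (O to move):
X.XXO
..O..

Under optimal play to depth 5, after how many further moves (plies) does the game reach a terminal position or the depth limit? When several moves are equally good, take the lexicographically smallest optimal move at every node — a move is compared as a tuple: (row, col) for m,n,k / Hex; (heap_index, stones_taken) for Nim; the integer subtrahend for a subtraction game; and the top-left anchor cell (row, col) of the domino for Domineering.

p1 O@[X.XXO/..O..]: (0,1)[XOXXO/..O..]+0* (1,0)[X.XXO/O.O..]-1 (1,1)[X.XXO/.OO..]-1 (1,3)[X.XXO/..OO.]-1 (1,4)[X.XXO/..O.O]-1
p2 X@[XOXXO/..O..]: (1,0)[XOXXO/X.O..]-1 (1,1)[XOXXO/.XO..]+0* (1,3)[XOXXO/..OX.]+0 (1,4)[XOXXO/..O.X]-1
p3 O@[XOXXO/.XO..]: (1,0)[XOXXO/OXO..]+0* (1,3)[XOXXO/.XOO.]+0 (1,4)[XOXXO/.XO.O]+0
p4 X@[XOXXO/OXO..]: (1,3)[XOXXO/OXOX.]+0* (1,4)[XOXXO/OXO.X]+0
p5 O@[XOXXO/OXOX.]: (1,4)[XOXXO/OXOXO]+0*
p6 X@[XOXXO/OXOXO] terminal +0; root [X.XXO/..O..] d5

PV length from [X.XXO/..O..]: 5 plies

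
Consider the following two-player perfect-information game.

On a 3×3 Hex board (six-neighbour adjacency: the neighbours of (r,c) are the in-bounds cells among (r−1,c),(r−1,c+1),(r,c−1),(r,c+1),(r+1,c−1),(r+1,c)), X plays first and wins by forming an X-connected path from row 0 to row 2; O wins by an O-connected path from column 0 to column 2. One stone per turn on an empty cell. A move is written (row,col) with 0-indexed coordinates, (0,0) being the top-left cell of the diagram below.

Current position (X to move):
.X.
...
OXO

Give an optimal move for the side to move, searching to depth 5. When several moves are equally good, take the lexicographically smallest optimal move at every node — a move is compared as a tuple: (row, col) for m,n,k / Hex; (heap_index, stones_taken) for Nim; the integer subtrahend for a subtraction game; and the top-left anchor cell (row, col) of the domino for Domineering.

ply 1, X at .X./.../OXO | (0,0)=-1→XX./.../OXO; (0,2)=+1→.XX/.../OXO*; (1,0)=-1→.X./X../OXO; (1,1)=+1→.X./.X./OXO; (1,2)=+1→.X./..X/OXO
ply 2, O at .XX/.../OXO | (0,0)=-1→OXX/.../OXO*; (1,0)=-1→.XX/O../OXO; (1,1)=-1→.XX/.O./OXO; (1,2)=-1→.XX/..O/OXO
ply 3, X at OXX/.../OXO | (1,0)=+1→OXX/X../OXO*; (1,1)=+1→OXX/.X./OXO; (1,2)=+1→OXX/..X/OXO
ply 4, O at OXX/X../OXO | (1,1)=-1→OXX/XO./OXO*; (1,2)=-1→OXX/X.O/OXO
ply 5, X at OXX/XO./OXO | (1,2)=+1→OXX/XOX/OXO*
ply 6: OXX/XOX/OXO is terminal -1 (O); from .X./.../OXO depth 5

X's best at [.X./.../OXO]: (0,2)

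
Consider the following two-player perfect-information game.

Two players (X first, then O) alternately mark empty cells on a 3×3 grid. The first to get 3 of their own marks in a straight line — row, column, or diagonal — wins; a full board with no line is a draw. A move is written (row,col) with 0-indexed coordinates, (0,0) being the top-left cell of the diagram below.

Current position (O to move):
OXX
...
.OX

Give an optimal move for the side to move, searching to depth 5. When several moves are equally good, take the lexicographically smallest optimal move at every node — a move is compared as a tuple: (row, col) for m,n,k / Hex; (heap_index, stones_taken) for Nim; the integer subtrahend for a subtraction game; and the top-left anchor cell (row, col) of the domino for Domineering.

O's best at [OXX/.../.OX]: (1,2)

ply 1, O at OXX/.../.OX | (1,0)=-1→OXX/O../.OX; (1,1)=-1→OXX/.O./.OX; (1,2)=+0→OXX/..O/.OX*; (2,0)=-1→OXX/.../OOX
ply 2, X at OXX/..O/.OX | (1,0)=+0→OXX/X.O/.OX*; (1,1)=+0→OXX/.XO/.OX; (2,0)=+0→OXX/..O/XOX
ply 3, O at OXX/X.O/.OX | (1,1)=+0→OXX/XOO/.OX*; (2,0)=+0→OXX/X.O/OOX
ply 4, X at OXX/XOO/.OX | (2,0)=+0→OXX/XOO/XOX*
ply 5: OXX/XOO/XOX is terminal +0 (O); from OXX/.../.OX depth 5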